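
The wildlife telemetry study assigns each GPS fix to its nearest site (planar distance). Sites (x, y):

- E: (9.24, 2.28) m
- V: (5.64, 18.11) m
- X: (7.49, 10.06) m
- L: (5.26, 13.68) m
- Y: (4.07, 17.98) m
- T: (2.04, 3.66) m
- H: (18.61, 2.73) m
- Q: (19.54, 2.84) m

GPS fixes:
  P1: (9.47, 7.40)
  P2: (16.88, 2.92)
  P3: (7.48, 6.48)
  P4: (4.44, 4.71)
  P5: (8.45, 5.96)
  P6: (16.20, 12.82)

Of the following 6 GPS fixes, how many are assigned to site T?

P1 → X
P2 → H
P3 → X
P4 → T
P5 → E
P6 → X
1 of the 6 goes to T.

1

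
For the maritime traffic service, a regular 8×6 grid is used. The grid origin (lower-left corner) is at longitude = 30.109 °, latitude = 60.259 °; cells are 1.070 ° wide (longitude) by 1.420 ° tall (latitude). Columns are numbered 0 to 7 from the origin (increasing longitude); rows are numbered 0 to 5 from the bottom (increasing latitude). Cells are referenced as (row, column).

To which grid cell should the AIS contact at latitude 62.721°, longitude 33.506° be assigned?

(1, 3)

Column index: ⌊(33.506 − 30.109) / 1.070⌋ = ⌊3.175⌋ = 3
Row offset from origin: ⌊(62.721 − 60.259) / 1.420⌋ = ⌊1.734⌋ = 1 → row 1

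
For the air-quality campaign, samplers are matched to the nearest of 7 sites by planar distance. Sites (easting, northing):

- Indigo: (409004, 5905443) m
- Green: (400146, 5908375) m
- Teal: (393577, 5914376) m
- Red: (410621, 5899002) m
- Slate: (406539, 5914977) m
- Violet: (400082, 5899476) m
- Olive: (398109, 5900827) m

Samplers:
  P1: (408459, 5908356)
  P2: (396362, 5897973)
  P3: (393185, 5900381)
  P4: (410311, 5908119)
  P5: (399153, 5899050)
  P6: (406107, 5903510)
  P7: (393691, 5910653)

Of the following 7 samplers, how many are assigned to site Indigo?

P1 → Indigo
P2 → Olive
P3 → Olive
P4 → Indigo
P5 → Violet
P6 → Indigo
P7 → Teal
3 of the 7 go to Indigo.

3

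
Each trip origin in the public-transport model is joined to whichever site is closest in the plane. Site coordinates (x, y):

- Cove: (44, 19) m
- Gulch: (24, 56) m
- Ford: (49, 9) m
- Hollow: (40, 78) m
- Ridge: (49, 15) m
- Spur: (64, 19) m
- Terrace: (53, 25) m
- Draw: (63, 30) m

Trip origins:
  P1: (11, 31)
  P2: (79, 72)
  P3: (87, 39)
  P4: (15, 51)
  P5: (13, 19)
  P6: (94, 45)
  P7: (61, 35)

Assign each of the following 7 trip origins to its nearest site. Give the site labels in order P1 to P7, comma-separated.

P1 → Gulch (d²=794.00)
P2 → Hollow (d²=1557.00)
P3 → Draw (d²=657.00)
P4 → Gulch (d²=106.00)
P5 → Cove (d²=961.00)
P6 → Draw (d²=1186.00)
P7 → Draw (d²=29.00)

Gulch, Hollow, Draw, Gulch, Cove, Draw, Draw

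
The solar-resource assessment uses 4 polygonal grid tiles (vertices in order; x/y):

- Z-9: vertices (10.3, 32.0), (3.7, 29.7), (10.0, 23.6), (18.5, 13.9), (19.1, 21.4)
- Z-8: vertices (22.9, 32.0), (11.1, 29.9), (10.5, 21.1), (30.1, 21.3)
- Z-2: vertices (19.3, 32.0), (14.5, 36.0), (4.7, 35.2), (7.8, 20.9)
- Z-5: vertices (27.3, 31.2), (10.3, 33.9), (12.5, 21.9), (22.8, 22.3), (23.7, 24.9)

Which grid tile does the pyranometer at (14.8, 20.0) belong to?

Z-9

Cast a ray rightward from (14.8, 20.0). For each polygon, the edges (by vertex number in listed order) whose endpoints lie on opposite sides of y = 20.0, where each meets that height, and whether that is right or left of the point:
Z-9: 3–4 at x≈13.15 (left), 4–5 at x≈18.99 (right) → 1 crossing.
Z-8: no edge straddles that height → 0 crossings.
Z-2: no edge straddles that height → 0 crossings.
Z-5: no edge straddles that height → 0 crossings.
Only Z-9 has an odd count, so the point is inside Z-9.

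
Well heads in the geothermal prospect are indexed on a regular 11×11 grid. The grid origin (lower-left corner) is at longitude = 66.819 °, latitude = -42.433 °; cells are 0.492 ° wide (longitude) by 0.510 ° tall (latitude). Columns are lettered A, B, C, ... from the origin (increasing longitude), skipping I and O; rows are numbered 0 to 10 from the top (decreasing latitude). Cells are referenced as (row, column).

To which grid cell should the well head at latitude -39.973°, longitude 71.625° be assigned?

(6, K)

Column index: ⌊(71.625 − 66.819) / 0.492⌋ = ⌊9.768⌋ = 9 → column K
Row offset from origin: ⌊(-39.973 − -42.433) / 0.510⌋ = ⌊4.824⌋ = 4 → row 6 (counted from top)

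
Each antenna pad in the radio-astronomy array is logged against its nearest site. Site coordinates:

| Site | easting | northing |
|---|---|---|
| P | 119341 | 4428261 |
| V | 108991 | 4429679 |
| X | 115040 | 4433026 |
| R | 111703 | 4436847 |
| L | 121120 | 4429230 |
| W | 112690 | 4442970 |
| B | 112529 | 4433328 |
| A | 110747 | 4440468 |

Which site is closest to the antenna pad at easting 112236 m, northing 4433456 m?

Squared distances to each site:
P: 77469050.000; V: 24795754.000; X: 8047316.000; R: 11782970.000; L: 96784532.000; W: 90722312.000; B: 102233.000; A: 51385265.000.
Minimum at B.

B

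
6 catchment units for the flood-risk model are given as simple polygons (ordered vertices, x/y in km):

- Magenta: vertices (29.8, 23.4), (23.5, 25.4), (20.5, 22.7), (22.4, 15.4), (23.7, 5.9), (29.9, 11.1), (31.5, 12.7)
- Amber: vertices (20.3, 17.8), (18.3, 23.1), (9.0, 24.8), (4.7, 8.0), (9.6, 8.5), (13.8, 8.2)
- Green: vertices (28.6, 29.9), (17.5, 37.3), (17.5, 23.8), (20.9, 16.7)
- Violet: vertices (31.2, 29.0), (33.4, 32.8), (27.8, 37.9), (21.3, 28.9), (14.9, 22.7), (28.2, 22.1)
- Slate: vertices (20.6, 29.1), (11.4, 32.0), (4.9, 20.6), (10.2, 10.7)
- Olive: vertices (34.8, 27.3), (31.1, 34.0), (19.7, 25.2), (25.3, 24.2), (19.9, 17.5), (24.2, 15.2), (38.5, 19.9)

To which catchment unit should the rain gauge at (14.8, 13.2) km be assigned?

Cast a ray rightward from (14.8, 13.2). For each polygon, the edges (by vertex number in listed order) whose endpoints lie on opposite sides of y = 13.2, where each meets that height, and whether that is right or left of the point:
Magenta: 4–5 at x≈22.70 (right), 7–1 at x≈31.42 (right) → 2 crossings.
Amber: 3–4 at x≈6.03 (left), 6–1 at x≈17.19 (right) → 1 crossing.
Green: no edge straddles that height → 0 crossings.
Violet: no edge straddles that height → 0 crossings.
Slate: 3–4 at x≈8.86 (left), 4–1 at x≈11.61 (left) → 0 crossings.
Olive: no edge straddles that height → 0 crossings.
Only Amber has an odd count, so the point is inside Amber.

Amber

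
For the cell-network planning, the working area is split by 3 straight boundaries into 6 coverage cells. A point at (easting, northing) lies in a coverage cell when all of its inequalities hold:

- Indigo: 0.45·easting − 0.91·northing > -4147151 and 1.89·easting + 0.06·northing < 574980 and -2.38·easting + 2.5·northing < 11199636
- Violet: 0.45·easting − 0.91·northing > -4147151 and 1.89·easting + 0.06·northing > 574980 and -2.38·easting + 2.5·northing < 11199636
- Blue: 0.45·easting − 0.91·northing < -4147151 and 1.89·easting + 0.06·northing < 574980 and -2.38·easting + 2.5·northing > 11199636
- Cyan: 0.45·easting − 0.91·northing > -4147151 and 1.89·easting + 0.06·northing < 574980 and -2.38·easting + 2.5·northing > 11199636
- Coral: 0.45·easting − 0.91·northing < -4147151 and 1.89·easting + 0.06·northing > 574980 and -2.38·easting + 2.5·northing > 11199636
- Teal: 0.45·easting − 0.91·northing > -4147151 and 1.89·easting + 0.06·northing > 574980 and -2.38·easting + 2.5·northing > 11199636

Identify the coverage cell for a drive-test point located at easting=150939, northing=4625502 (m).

0.45·150939 − 0.91·4625502 = -4141284.270, which is > -4147151
1.89·150939 + 0.06·4625502 = 562804.830, which is < 574980
-2.38·150939 + 2.5·4625502 = 11204520.180, which is > 11199636
This sign pattern matches Cyan.

Cyan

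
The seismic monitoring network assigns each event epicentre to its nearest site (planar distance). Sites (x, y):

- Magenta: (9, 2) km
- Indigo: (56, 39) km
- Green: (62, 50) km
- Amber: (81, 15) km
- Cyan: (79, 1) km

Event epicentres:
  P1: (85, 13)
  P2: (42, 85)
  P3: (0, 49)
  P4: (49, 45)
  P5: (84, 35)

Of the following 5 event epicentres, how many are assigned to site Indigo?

1

P1 → Amber
P2 → Green
P3 → Magenta
P4 → Indigo
P5 → Amber
1 of the 5 goes to Indigo.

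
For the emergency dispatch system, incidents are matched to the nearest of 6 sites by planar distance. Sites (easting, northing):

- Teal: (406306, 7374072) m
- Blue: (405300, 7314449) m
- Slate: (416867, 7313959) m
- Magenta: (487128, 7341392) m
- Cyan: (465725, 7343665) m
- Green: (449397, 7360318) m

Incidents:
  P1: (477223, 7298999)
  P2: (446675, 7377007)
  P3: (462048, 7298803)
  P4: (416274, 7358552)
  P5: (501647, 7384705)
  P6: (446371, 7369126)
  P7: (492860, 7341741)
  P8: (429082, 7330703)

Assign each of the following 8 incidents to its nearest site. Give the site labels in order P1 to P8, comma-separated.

P1 → Magenta (d²=1895275474.00)
P2 → Green (d²=285932005.00)
P3 → Cyan (d²=2026119373.00)
P4 → Teal (d²=340231424.00)
P5 → Magenta (d²=2086817330.00)
P6 → Green (d²=86737540.00)
P7 → Magenta (d²=32977625.00)
P8 → Slate (d²=429567761.00)

Magenta, Green, Cyan, Teal, Magenta, Green, Magenta, Slate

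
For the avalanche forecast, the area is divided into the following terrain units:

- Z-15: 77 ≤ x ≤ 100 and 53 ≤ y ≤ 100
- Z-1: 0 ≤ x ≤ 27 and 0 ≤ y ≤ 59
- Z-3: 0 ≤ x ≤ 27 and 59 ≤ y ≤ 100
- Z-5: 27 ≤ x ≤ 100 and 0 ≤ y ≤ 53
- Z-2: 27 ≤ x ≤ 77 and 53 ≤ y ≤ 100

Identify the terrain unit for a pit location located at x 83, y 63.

Z-15

The point has x = 83 and y = 63.
Only Z-15 satisfies 77 ≤ x ≤ 100 and 53 ≤ y ≤ 100.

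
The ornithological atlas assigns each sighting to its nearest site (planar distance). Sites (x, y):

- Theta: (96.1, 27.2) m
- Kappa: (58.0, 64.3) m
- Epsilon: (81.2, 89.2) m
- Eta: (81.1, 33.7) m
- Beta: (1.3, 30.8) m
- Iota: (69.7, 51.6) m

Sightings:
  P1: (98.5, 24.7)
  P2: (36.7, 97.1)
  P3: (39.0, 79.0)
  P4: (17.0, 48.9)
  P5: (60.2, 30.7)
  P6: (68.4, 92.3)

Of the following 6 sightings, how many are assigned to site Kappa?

P1 → Theta
P2 → Kappa
P3 → Kappa
P4 → Beta
P5 → Eta
P6 → Epsilon
2 of the 6 go to Kappa.

2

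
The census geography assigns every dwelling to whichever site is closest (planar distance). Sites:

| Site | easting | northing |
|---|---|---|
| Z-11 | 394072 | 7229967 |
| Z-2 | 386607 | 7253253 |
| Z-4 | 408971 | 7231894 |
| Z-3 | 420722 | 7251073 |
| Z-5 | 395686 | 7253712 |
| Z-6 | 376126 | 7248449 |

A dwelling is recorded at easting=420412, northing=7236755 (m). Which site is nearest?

Squared distances to each site:
Z-11: 739872544.000; Z-2: 1414962029.000; Z-4: 154525802.000; Z-3: 205101224.000; Z-5: 898914925.000; Z-6: 2097999432.000.
Minimum at Z-4.

Z-4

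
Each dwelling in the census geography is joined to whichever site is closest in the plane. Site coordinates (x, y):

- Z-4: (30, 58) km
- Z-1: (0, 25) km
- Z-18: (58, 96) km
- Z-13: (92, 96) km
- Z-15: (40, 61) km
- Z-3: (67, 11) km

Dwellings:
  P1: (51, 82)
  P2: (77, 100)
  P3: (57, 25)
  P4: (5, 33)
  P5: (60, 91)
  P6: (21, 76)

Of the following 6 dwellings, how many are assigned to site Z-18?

P1 → Z-18
P2 → Z-13
P3 → Z-3
P4 → Z-1
P5 → Z-18
P6 → Z-4
2 of the 6 go to Z-18.

2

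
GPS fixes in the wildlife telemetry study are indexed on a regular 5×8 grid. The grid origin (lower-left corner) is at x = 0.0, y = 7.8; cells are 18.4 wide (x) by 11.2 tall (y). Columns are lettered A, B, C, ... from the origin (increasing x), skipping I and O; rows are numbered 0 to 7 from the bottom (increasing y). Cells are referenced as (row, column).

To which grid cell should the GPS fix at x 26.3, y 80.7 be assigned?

(6, B)

Column index: ⌊(26.3 − 0.0) / 18.4⌋ = ⌊1.429⌋ = 1 → column B
Row offset from origin: ⌊(80.7 − 7.8) / 11.2⌋ = ⌊6.509⌋ = 6 → row 6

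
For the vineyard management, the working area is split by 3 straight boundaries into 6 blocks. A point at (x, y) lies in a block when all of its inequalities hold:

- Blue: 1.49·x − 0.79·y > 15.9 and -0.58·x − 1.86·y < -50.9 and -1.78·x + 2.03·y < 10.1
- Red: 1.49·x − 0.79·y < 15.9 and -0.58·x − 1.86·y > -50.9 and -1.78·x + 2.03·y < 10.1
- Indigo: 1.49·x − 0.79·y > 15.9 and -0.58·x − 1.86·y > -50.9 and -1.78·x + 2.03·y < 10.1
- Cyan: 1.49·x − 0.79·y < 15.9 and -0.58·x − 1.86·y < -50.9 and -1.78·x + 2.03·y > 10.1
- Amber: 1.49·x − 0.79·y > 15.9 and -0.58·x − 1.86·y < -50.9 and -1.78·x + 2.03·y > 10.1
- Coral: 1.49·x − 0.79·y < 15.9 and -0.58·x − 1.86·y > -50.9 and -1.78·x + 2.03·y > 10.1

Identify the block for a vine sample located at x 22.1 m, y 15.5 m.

1.49·22.1 − 0.79·15.5 = 20.684, which is > 15.9
-0.58·22.1 − 1.86·15.5 = -41.648, which is > -50.9
-1.78·22.1 + 2.03·15.5 = -7.873, which is < 10.1
This sign pattern matches Indigo.

Indigo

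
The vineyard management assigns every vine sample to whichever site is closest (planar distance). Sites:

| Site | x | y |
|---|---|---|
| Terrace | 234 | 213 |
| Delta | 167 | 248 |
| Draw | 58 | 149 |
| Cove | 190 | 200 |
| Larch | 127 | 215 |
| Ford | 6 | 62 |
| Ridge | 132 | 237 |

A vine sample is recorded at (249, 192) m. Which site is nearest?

Terrace

Squared distances to each site:
Terrace: 666.000; Delta: 9860.000; Draw: 38330.000; Cove: 3545.000; Larch: 15413.000; Ford: 75949.000; Ridge: 15714.000.
Minimum at Terrace.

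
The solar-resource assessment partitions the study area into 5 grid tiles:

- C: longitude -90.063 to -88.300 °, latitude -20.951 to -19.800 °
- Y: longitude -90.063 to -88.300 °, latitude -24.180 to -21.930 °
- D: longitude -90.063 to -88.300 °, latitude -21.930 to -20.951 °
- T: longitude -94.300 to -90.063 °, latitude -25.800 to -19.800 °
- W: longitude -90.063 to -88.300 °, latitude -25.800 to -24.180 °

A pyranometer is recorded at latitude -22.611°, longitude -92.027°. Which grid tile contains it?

T

The point has longitude = -92.027 and latitude = -22.611.
Only T satisfies -94.300 ≤ longitude ≤ -90.063 and -25.800 ≤ latitude ≤ -19.800.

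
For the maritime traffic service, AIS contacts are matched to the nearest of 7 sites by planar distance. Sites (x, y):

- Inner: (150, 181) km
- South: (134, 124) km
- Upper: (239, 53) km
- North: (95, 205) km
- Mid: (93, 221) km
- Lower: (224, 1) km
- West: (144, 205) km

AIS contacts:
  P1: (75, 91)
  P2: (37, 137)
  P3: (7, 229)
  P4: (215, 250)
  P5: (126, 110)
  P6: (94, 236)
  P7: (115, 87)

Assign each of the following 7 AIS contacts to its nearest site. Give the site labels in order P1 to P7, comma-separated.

South, North, Mid, West, South, Mid, South

P1 → South (d²=4570.00)
P2 → North (d²=7988.00)
P3 → Mid (d²=7460.00)
P4 → West (d²=7066.00)
P5 → South (d²=260.00)
P6 → Mid (d²=226.00)
P7 → South (d²=1730.00)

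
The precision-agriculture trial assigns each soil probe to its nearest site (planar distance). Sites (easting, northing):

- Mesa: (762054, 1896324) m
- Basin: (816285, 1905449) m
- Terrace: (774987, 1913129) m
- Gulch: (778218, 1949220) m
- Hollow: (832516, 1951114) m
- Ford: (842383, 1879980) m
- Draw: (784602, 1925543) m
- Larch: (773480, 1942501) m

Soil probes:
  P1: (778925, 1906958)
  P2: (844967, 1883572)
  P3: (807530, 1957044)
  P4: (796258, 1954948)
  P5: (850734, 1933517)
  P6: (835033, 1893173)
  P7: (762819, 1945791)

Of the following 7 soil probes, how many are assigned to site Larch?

P1 → Terrace
P2 → Ford
P3 → Hollow
P4 → Gulch
P5 → Hollow
P6 → Ford
P7 → Larch
1 of the 7 goes to Larch.

1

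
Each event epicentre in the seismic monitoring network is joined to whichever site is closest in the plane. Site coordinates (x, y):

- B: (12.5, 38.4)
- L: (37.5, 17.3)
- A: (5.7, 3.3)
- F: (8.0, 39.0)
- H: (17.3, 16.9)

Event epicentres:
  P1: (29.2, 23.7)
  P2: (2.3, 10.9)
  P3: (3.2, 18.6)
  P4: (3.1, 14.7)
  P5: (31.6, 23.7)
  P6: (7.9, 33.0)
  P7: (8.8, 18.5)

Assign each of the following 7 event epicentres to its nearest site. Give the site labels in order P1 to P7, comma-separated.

L, A, H, A, L, F, H

P1 → L (d²=109.85)
P2 → A (d²=69.32)
P3 → H (d²=201.70)
P4 → A (d²=136.72)
P5 → L (d²=75.77)
P6 → F (d²=36.01)
P7 → H (d²=74.81)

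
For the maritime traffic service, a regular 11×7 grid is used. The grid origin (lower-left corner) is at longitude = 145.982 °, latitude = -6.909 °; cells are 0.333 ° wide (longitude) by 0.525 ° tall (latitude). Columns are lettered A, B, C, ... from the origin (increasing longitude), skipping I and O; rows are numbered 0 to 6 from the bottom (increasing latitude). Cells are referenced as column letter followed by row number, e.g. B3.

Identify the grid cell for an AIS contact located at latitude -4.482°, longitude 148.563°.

Column index: ⌊(148.563 − 145.982) / 0.333⌋ = ⌊7.751⌋ = 7 → column H
Row offset from origin: ⌊(-4.482 − -6.909) / 0.525⌋ = ⌊4.623⌋ = 4 → row 4

H4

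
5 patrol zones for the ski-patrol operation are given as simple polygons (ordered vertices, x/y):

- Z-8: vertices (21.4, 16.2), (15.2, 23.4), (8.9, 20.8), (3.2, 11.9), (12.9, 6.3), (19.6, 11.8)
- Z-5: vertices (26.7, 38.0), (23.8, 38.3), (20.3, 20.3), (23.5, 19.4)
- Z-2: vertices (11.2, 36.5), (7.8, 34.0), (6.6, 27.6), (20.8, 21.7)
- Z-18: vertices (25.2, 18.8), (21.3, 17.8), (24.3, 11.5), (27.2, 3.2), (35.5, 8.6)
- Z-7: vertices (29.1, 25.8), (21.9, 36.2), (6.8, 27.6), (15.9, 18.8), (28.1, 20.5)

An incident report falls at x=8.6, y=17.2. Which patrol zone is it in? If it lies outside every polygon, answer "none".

Cast a ray rightward from (8.6, 17.2). For each polygon, the edges (by vertex number in listed order) whose endpoints lie on opposite sides of y = 17.2, where each meets that height, and whether that is right or left of the point:
Z-8: 1–2 at x≈20.54 (right), 3–4 at x≈6.59 (left) → 1 crossing.
Z-5: no edge straddles that height → 0 crossings.
Z-2: no edge straddles that height → 0 crossings.
Z-18: 2–3 at x≈21.59 (right), 5–1 at x≈26.82 (right) → 2 crossings.
Z-7: no edge straddles that height → 0 crossings.
Only Z-8 has an odd count, so the point is inside Z-8.

Z-8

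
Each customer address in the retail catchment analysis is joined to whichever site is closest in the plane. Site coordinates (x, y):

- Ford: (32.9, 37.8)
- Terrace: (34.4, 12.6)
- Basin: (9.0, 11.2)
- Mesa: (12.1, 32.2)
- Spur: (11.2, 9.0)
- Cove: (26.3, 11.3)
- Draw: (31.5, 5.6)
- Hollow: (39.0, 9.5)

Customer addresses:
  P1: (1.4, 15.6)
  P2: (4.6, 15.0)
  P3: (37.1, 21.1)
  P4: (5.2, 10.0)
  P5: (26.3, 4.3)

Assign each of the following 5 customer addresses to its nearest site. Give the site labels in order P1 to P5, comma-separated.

Basin, Basin, Terrace, Basin, Draw

P1 → Basin (d²=77.12)
P2 → Basin (d²=33.80)
P3 → Terrace (d²=79.54)
P4 → Basin (d²=15.88)
P5 → Draw (d²=28.73)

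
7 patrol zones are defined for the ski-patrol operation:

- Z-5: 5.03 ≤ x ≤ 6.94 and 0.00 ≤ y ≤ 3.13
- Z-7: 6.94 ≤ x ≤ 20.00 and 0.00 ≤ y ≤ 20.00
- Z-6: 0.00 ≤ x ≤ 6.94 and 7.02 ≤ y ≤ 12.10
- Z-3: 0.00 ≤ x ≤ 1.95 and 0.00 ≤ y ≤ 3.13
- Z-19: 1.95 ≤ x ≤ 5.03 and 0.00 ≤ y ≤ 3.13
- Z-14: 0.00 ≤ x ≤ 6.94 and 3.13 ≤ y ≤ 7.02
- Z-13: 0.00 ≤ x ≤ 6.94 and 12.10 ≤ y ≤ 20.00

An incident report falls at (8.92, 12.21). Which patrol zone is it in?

The point has x = 8.92 and y = 12.21.
Only Z-7 satisfies 6.94 ≤ x ≤ 20.00 and 0.00 ≤ y ≤ 20.00.

Z-7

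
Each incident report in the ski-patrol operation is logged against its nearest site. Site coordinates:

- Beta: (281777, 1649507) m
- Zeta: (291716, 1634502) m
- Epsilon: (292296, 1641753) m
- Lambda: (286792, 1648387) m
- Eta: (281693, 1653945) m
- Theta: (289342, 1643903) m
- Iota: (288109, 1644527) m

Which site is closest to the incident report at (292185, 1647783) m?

Squared distances to each site:
Beta: 111298640.000; Zeta: 176604922.000; Epsilon: 36373221.000; Lambda: 29449265.000; Eta: 148052308.000; Theta: 23137049.000; Iota: 27215312.000.
Minimum at Theta.

Theta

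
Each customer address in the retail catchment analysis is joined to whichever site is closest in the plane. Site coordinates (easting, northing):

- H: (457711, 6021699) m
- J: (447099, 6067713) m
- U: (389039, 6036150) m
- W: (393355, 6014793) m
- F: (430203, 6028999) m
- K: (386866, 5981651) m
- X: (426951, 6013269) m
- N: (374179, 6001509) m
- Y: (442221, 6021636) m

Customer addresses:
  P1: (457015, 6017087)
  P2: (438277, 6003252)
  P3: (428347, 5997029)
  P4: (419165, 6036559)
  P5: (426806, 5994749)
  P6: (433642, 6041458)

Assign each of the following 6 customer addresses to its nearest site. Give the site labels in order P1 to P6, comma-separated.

H, X, X, F, X, F

P1 → H (d²=21754960.00)
P2 → X (d²=228618565.00)
P3 → X (d²=265686416.00)
P4 → F (d²=178991044.00)
P5 → X (d²=343011425.00)
P6 → F (d²=167053402.00)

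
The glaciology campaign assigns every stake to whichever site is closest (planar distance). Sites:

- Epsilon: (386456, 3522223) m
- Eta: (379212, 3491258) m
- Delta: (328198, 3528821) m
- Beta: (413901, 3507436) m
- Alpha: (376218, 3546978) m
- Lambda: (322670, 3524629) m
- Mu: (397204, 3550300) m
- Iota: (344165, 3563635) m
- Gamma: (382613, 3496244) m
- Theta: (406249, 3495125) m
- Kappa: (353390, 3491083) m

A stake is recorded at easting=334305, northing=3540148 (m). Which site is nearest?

Squared distances to each site:
Epsilon: 3041032426.000; Eta: 4406870749.000; Delta: 165596378.000; Beta: 7405598160.000; Alpha: 1803348469.000; Lambda: 376212586.000; Mu: 4059347305.000; Iota: 648858769.000; Gamma: 4261224080.000; Theta: 7203009665.000; Kappa: 2771611450.000.
Minimum at Delta.

Delta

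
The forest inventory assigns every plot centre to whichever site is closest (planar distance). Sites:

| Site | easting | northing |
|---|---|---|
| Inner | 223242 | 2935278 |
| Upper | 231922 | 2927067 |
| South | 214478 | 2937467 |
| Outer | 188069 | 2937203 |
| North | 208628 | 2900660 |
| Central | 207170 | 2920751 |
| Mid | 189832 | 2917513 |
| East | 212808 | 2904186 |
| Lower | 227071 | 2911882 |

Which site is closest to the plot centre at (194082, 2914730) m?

Mid

Squared distances to each site:
Inner: 1272525904.000; Upper: 1584067169.000; South: 932967985.000; Outer: 541191898.000; North: 409551016.000; Central: 207548185.000; Mid: 25807589.000; East: 461839012.000; Lower: 1096385225.000.
Minimum at Mid.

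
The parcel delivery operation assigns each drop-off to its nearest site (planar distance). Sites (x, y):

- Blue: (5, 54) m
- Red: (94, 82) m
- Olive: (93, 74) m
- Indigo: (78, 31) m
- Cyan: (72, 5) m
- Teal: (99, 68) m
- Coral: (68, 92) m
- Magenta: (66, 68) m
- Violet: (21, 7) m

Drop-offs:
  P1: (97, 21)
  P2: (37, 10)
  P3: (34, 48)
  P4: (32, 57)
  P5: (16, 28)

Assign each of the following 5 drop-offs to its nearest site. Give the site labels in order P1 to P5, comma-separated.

P1 → Indigo (d²=461.00)
P2 → Violet (d²=265.00)
P3 → Blue (d²=877.00)
P4 → Blue (d²=738.00)
P5 → Violet (d²=466.00)

Indigo, Violet, Blue, Blue, Violet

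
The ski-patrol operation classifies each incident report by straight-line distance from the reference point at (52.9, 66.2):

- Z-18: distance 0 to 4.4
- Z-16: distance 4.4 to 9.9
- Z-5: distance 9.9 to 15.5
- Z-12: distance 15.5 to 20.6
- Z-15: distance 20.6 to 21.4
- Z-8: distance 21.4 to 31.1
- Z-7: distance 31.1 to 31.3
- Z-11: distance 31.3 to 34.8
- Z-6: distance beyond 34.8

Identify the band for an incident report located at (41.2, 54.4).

Z-12

Distance = √((41.2−52.9)² + (54.4−66.2)²) = √(136.890 + 139.240) = 16.617.
15.5 ≤ 16.617 < 20.6 → Z-12.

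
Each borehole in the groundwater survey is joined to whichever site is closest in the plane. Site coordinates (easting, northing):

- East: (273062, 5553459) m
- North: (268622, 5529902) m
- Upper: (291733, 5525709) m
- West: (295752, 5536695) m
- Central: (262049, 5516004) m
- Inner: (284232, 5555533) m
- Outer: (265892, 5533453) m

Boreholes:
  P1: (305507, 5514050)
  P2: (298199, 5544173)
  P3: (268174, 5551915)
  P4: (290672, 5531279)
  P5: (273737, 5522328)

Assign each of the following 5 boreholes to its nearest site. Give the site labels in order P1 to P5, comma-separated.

Upper, West, East, Upper, North

P1 → Upper (d²=325655357.00)
P2 → West (d²=61908293.00)
P3 → East (d²=26276480.00)
P4 → Upper (d²=32150621.00)
P5 → North (d²=83528701.00)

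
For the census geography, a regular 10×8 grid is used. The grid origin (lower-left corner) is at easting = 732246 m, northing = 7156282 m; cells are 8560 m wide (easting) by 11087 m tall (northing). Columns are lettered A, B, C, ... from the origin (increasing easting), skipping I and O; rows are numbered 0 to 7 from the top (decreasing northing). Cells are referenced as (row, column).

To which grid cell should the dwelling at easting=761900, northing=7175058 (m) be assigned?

Column index: ⌊(761900 − 732246) / 8560⌋ = ⌊3.464⌋ = 3 → column D
Row offset from origin: ⌊(7175058 − 7156282) / 11087⌋ = ⌊1.694⌋ = 1 → row 6 (counted from top)

(6, D)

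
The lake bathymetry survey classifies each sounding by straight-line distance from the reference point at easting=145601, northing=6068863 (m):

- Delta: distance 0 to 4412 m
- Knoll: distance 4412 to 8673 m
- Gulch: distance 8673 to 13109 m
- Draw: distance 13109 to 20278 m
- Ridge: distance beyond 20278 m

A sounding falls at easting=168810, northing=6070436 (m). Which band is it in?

Ridge

Distance = √((168810−145601)² + (6070436−6068863)²) = √(538657681.000 + 2474329.000) = 23262.244 m.
20278 ≤ 23262.244 < ∞ → Ridge.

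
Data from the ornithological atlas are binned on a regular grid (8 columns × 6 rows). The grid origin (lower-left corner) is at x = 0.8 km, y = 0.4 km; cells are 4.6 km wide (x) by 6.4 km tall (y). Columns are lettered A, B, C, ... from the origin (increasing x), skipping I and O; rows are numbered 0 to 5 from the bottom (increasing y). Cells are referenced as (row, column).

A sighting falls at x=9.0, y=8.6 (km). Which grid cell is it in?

Column index: ⌊(9.0 − 0.8) / 4.6⌋ = ⌊1.783⌋ = 1 → column B
Row offset from origin: ⌊(8.6 − 0.4) / 6.4⌋ = ⌊1.281⌋ = 1 → row 1

(1, B)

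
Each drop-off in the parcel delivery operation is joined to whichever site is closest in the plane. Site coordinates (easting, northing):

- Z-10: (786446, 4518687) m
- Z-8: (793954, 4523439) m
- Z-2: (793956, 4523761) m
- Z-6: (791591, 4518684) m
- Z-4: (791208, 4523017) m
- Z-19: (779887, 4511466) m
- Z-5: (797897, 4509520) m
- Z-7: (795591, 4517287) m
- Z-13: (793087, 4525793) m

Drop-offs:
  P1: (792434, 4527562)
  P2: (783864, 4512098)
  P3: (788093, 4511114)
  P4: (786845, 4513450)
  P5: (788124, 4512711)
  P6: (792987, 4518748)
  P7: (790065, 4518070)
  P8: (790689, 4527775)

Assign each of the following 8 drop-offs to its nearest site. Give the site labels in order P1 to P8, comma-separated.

Z-13, Z-19, Z-10, Z-10, Z-10, Z-6, Z-6, Z-13

P1 → Z-13 (d²=3555770.00)
P2 → Z-19 (d²=16215953.00)
P3 → Z-10 (d²=60062938.00)
P4 → Z-10 (d²=27585370.00)
P5 → Z-10 (d²=38528260.00)
P6 → Z-6 (d²=1952912.00)
P7 → Z-6 (d²=2705672.00)
P8 → Z-13 (d²=9678728.00)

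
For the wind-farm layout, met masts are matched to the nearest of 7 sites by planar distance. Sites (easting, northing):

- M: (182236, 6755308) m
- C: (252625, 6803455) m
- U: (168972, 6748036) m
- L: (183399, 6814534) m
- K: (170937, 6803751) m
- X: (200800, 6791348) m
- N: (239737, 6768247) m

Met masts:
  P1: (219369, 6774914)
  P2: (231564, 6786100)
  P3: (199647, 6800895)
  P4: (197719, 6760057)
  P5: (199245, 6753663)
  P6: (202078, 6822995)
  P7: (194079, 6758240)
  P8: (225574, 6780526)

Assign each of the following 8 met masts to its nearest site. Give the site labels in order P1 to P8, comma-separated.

P1 → N (d²=459304313.00)
P2 → N (d²=385527538.00)
P3 → X (d²=92474618.00)
P4 → M (d²=262276290.00)
P5 → M (d²=292012106.00)
P6 → L (d²=420493562.00)
P7 → M (d²=148853273.00)
P8 → N (d²=351364410.00)

N, N, X, M, M, L, M, N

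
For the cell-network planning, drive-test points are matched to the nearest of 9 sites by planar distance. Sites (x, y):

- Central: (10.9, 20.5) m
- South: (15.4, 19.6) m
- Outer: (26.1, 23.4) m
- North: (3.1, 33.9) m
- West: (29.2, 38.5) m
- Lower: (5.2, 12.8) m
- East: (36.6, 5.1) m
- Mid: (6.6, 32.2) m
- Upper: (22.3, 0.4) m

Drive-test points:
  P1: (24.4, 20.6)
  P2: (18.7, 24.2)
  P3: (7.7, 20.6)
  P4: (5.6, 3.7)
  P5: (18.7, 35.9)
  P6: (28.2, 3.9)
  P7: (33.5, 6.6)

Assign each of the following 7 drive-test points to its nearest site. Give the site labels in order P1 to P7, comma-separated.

P1 → Outer (d²=10.73)
P2 → South (d²=32.05)
P3 → Central (d²=10.25)
P4 → Lower (d²=82.97)
P5 → West (d²=117.01)
P6 → Upper (d²=47.06)
P7 → East (d²=11.86)

Outer, South, Central, Lower, West, Upper, East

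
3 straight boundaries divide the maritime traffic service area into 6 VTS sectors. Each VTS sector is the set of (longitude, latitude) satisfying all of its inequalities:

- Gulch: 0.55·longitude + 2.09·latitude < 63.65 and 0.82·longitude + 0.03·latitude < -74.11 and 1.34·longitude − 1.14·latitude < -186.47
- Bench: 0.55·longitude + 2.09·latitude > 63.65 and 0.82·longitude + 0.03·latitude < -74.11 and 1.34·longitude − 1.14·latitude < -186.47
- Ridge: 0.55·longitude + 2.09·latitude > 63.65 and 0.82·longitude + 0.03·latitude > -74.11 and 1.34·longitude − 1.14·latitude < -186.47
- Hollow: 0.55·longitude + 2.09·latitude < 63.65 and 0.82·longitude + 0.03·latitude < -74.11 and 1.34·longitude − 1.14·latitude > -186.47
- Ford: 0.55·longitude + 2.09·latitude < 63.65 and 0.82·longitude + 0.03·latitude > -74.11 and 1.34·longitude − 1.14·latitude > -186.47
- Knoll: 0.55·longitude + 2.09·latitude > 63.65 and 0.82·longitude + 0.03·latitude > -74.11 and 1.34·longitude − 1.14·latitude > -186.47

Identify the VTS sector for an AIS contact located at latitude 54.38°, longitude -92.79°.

Hollow

0.55·-92.79 + 2.09·54.38 = 62.620, which is < 63.65
0.82·-92.79 + 0.03·54.38 = -74.456, which is < -74.11
1.34·-92.79 − 1.14·54.38 = -186.332, which is > -186.47
This sign pattern matches Hollow.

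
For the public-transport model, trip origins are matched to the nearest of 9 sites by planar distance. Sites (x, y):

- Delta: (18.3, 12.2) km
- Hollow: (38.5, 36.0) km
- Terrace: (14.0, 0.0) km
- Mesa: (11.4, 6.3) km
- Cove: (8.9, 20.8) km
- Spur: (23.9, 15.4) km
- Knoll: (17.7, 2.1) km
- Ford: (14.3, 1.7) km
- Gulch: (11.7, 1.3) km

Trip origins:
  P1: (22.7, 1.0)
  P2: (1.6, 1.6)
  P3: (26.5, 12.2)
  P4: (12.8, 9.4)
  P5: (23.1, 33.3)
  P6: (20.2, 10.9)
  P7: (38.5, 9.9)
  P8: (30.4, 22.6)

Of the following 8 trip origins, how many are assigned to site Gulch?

P1 → Knoll
P2 → Gulch
P3 → Spur
P4 → Mesa
P5 → Hollow
P6 → Delta
P7 → Spur
P8 → Spur
1 of the 8 goes to Gulch.

1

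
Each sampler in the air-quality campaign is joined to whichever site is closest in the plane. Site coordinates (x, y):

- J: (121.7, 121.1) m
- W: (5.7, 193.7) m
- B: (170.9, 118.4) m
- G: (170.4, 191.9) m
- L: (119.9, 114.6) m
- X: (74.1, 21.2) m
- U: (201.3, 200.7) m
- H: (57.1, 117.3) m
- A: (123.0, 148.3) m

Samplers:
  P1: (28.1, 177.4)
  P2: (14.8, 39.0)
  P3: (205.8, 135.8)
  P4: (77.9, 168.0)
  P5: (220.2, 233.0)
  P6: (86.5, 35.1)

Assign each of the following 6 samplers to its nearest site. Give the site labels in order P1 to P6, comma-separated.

W, X, B, A, U, X

P1 → W (d²=767.45)
P2 → X (d²=3833.33)
P3 → B (d²=1520.77)
P4 → A (d²=2422.10)
P5 → U (d²=1400.50)
P6 → X (d²=346.97)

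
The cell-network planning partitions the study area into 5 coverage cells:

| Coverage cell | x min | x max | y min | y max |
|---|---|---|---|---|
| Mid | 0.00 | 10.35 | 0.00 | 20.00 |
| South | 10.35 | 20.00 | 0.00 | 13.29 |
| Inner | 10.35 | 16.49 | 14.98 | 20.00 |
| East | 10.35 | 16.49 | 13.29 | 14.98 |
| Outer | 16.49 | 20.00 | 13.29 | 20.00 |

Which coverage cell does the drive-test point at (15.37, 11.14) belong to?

The point has x = 15.37 and y = 11.14.
Only South satisfies 10.35 ≤ x ≤ 20.00 and 0.00 ≤ y ≤ 13.29.

South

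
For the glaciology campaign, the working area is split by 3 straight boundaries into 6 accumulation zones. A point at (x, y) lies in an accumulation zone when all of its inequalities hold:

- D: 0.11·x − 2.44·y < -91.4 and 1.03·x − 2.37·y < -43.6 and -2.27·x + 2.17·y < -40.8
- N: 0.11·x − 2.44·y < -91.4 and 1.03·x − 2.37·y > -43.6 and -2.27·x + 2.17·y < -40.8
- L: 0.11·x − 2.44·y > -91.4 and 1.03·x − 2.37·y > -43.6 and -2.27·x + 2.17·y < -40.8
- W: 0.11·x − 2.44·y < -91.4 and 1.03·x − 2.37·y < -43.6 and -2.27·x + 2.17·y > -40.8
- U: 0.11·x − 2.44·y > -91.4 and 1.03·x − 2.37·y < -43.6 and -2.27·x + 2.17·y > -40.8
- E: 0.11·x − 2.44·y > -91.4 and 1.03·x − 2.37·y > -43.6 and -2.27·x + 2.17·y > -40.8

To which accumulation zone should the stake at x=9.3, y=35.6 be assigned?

U

0.11·9.3 − 2.44·35.6 = -85.841, which is > -91.4
1.03·9.3 − 2.37·35.6 = -74.793, which is < -43.6
-2.27·9.3 + 2.17·35.6 = 56.141, which is > -40.8
This sign pattern matches U.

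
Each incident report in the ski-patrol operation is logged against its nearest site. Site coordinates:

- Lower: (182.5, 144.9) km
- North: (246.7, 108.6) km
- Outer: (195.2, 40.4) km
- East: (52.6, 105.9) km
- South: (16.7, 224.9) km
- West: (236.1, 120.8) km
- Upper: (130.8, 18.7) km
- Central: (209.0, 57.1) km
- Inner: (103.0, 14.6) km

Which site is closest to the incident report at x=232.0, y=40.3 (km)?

Squared distances to each site:
Lower: 13391.410; North: 4880.980; Outer: 1354.250; East: 36487.720; South: 80431.250; West: 6497.060; Upper: 10708.000; Central: 811.240; Inner: 17301.490.
Minimum at Central.

Central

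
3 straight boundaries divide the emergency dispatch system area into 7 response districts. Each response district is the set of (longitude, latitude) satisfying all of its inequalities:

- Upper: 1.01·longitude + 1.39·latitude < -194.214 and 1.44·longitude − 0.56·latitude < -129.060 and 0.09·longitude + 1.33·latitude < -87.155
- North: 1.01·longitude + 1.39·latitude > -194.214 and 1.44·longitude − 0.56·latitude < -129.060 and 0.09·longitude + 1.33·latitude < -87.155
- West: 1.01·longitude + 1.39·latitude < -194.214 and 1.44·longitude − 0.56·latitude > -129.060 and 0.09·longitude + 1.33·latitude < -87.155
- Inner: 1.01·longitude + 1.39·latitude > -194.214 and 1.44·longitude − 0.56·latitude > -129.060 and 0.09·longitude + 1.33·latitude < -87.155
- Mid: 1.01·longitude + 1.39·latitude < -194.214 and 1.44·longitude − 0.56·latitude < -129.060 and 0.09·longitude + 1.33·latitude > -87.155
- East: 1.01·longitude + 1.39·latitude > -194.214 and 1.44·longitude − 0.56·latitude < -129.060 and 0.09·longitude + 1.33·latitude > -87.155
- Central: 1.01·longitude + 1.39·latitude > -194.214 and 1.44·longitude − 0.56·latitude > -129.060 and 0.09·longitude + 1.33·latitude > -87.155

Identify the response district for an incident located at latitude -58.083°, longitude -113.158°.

Upper

1.01·-113.158 + 1.39·-58.083 = -195.025, which is < -194.214
1.44·-113.158 − 0.56·-58.083 = -130.421, which is < -129.060
0.09·-113.158 + 1.33·-58.083 = -87.435, which is < -87.155
This sign pattern matches Upper.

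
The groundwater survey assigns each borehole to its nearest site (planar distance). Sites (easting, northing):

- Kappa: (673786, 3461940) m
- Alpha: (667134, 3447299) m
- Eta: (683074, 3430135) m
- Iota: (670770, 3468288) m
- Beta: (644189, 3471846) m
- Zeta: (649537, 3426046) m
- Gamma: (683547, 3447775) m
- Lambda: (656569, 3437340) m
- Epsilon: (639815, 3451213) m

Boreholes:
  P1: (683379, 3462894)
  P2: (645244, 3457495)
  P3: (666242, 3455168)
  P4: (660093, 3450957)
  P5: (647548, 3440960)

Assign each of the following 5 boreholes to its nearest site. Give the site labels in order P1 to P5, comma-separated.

P1 → Kappa (d²=92935765.00)
P2 → Epsilon (d²=68937565.00)
P3 → Alpha (d²=62716825.00)
P4 → Alpha (d²=62956645.00)
P5 → Lambda (d²=94482841.00)

Kappa, Epsilon, Alpha, Alpha, Lambda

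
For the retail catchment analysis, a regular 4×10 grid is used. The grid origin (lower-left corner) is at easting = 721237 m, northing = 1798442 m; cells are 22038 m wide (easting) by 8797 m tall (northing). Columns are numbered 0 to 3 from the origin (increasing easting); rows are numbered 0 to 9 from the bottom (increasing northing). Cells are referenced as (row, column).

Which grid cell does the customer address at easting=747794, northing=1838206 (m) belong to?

Column index: ⌊(747794 − 721237) / 22038⌋ = ⌊1.205⌋ = 1
Row offset from origin: ⌊(1838206 − 1798442) / 8797⌋ = ⌊4.520⌋ = 4 → row 4

(4, 1)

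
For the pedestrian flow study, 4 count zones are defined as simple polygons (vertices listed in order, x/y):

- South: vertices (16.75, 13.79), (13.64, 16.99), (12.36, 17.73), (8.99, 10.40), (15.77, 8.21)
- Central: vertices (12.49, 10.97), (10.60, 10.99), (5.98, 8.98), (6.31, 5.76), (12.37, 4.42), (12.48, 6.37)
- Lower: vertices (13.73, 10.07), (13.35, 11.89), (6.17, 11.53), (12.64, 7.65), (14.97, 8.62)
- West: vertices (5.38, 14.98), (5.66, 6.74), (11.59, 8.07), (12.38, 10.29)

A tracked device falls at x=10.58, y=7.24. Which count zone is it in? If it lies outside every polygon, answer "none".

Cast a ray rightward from (10.58, 7.24). For each polygon, the edges (by vertex number in listed order) whose endpoints lie on opposite sides of y = 7.24, where each meets that height, and whether that is right or left of the point:
South: no edge straddles that height → 0 crossings.
Central: 3–4 at x≈6.158 (left), 6–1 at x≈12.482 (right) → 1 crossing.
Lower: no edge straddles that height → 0 crossings.
West: 1–2 at x≈5.643 (left), 2–3 at x≈7.889 (left) → 0 crossings.
Only Central has an odd count, so the point is inside Central.

Central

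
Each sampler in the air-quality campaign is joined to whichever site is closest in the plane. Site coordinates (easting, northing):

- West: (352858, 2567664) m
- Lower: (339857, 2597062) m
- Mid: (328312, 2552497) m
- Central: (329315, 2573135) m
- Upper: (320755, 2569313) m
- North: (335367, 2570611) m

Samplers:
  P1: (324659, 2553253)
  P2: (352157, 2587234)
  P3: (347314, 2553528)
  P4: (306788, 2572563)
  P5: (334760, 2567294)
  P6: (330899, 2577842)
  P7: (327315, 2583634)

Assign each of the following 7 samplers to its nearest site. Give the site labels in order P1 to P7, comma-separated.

Mid, Lower, West, Upper, North, Central, Central

P1 → Mid (d²=13915945.00)
P2 → Lower (d²=247879584.00)
P3 → West (d²=230562432.00)
P4 → Upper (d²=205639589.00)
P5 → North (d²=11370938.00)
P6 → Central (d²=24664905.00)
P7 → Central (d²=114229001.00)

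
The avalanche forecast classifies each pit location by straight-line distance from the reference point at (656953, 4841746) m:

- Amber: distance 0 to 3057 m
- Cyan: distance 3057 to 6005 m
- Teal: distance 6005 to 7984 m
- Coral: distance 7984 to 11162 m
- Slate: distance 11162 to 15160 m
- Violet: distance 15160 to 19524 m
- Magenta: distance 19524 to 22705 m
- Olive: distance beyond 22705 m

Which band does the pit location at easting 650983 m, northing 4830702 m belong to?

Slate

Distance = √((650983−656953)² + (4830702−4841746)²) = √(35640900.000 + 121969936.000) = 12554.315 m.
11162 ≤ 12554.315 < 15160 → Slate.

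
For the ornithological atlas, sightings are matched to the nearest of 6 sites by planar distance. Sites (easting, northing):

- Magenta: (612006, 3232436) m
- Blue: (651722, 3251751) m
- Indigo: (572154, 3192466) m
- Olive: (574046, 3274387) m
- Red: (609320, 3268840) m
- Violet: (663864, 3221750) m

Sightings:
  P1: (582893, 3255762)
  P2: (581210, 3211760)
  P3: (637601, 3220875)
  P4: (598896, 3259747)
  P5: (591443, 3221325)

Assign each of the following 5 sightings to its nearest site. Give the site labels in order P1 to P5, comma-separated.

Olive, Indigo, Violet, Red, Magenta

P1 → Olive (d²=425160034.00)
P2 → Indigo (d²=454269572.00)
P3 → Violet (d²=690510794.00)
P4 → Red (d²=191342425.00)
P5 → Magenta (d²=546291290.00)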